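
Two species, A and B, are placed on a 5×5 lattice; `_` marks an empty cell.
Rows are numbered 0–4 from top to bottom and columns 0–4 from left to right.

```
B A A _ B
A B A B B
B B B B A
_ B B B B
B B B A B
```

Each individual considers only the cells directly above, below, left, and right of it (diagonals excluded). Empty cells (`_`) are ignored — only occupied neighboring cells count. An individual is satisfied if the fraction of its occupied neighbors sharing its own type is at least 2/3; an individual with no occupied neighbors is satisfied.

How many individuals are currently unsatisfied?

9

(0,0)B 0/2 not
(0,1)A 1/3 not
(0,2)A 2/2 satisfied
(0,4)B 1/1 satisfied
(1,0)A 0/3 not
(1,1)B 1/4 not
(1,2)A 1/4 not
(1,3)B 2/3 satisfied
(1,4)B 2/3 satisfied
(2,0)B 1/2 not
(2,1)B 4/4 satisfied
(2,2)B 3/4 satisfied
(2,3)B 3/4 satisfied
(2,4)A 0/3 not
(3,1)B 3/3 satisfied
(3,2)B 4/4 satisfied
(3,3)B 3/4 satisfied
(3,4)B 2/3 satisfied
(4,0)B 1/1 satisfied
(4,1)B 3/3 satisfied
(4,2)B 2/3 satisfied
(4,3)A 0/3 not
(4,4)B 1/2 not
Unsatisfied: (0,0), (0,1), (1,0), (1,1), (1,2), (2,0), (2,4), (4,3), (4,4) — 9 in total.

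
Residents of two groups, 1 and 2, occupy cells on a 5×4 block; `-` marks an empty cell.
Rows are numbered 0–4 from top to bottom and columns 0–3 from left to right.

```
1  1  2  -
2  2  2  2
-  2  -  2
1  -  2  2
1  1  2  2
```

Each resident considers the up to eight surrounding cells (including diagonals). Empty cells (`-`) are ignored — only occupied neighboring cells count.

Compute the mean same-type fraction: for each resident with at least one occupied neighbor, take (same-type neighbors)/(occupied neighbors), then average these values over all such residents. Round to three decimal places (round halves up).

0.740

(0,0)1 1/3
(0,1)1 1/5
(0,2)2 3/4
(1,0)2 2/4
(1,1)2 4/6
(1,2)2 5/6
(1,3)2 3/3
(2,1)2 4/5
(2,3)2 4/4
(3,0)1 2/3
(3,2)2 5/6
(3,3)2 4/4
(4,0)1 2/2
(4,1)1 2/4
(4,2)2 3/4
(4,3)2 3/3
Sum over 16 residents: 1/3 + 1/5 + 3/4 + 2/4 + 4/6 + 5/6 + 3/3 + 4/5 + 4/4 + 2/3 + 5/6 + 4/4 + 2/2 + 2/4 + 3/4 + 3/3 = 71/6; mean = 71/6 ÷ 16 = 71/96 = 0.739583… → 0.740.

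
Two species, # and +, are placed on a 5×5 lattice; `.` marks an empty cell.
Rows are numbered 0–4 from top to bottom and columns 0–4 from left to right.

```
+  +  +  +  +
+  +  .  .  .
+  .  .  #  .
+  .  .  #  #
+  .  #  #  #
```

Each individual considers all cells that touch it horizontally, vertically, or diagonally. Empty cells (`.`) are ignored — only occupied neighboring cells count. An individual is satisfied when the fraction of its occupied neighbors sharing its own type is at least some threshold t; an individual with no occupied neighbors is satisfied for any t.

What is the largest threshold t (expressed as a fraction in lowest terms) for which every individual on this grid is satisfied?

1/1

(0,0)+ 3/3
(0,1)+ 4/4
(0,2)+ 3/3
(0,3)+ 2/2
(0,4)+ 1/1
(1,0)+ 4/4
(1,1)+ 5/5
(2,0)+ 3/3
(2,3)# 2/2
(3,0)+ 2/2
(3,3)# 5/5
(3,4)# 4/4
(4,0)+ 1/1
(4,2)# 2/2
(4,3)# 4/4
(4,4)# 3/3
The smallest same-type fraction is 3/3 at (0,0), which reduces to 1/1. Any threshold above that leaves this individual unsatisfied.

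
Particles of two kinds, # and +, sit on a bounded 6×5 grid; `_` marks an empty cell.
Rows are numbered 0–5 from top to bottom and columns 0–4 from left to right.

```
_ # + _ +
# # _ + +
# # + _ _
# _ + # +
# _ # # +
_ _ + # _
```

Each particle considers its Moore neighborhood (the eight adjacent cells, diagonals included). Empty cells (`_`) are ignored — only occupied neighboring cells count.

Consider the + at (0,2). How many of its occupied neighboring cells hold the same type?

Occupied neighbors of (0,2): (0,1)=#, (1,1)=#, (1,3)=+.
Same type (+): 1 of 3.

1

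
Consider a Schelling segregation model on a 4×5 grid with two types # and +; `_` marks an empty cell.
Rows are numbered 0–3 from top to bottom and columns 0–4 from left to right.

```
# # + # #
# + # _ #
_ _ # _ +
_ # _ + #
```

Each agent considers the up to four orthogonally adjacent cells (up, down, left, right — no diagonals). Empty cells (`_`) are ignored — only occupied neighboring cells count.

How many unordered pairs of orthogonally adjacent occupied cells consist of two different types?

Scan each occupied cell's neighbors to the right and below so each pair is counted once.
From row 0: 4 unlike of 8 pairs (running 4/8).
From row 1: 3 unlike of 4 pairs (running 7/12).
From row 2: 1 unlike of 1 pairs (running 8/13).
From row 3: 1 unlike of 1 pairs (running 9/14).
Total adjacent occupied pairs: 14; unlike-type pairs: 9.

9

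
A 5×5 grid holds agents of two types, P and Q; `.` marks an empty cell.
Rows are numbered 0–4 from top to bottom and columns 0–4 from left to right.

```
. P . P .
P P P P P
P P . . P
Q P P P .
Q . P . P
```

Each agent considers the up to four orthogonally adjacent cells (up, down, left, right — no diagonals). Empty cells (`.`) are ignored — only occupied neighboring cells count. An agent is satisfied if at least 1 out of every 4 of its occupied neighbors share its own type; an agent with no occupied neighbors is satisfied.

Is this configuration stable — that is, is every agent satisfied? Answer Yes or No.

(0,1)P 1/1 ok
(0,3)P 1/1 ok
(1,0)P 2/2 ok
(1,1)P 4/4 ok
(1,2)P 2/2 ok
(1,3)P 3/3 ok
(1,4)P 2/2 ok
(2,0)P 2/3 ok
(2,1)P 3/3 ok
(2,4)P 1/1 ok
(3,0)Q 1/3 ok
(3,1)P 2/3 ok
(3,2)P 3/3 ok
(3,3)P 1/1 ok
(4,0)Q 1/1 ok
(4,2)P 1/1 ok
(4,4)P 0/0 ok
All meet the threshold, so the configuration is stable.

Yes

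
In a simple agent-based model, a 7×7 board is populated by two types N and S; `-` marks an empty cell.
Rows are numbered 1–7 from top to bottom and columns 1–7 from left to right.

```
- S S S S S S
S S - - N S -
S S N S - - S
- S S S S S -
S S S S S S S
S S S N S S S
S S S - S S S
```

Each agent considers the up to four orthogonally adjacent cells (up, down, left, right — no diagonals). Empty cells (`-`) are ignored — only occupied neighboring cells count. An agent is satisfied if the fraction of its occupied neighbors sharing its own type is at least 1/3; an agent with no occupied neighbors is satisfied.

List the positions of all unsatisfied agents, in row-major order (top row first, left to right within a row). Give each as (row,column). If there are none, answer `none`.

Row 1: (1,2)S 2/2 satisfied · (1,3)S 2/2 satisfied · (1,4)S 2/2 satisfied · (1,5)S 2/3 satisfied · (1,6)S 3/3 satisfied · (1,7)S 1/1 satisfied
Row 2: (2,1)S 2/2 satisfied · (2,2)S 3/3 satisfied · (2,5)N 0/2 not · (2,6)S 1/2 satisfied
Row 3: (3,1)S 2/2 satisfied · (3,2)S 3/4 satisfied · (3,3)N 0/3 not · (3,4)S 1/2 satisfied · (3,7)S 0/0 satisfied
Row 4: (4,2)S 3/3 satisfied · (4,3)S 3/4 satisfied · (4,4)S 4/4 satisfied · (4,5)S 3/3 satisfied · (4,6)S 2/2 satisfied
Row 5: (5,1)S 2/2 satisfied · (5,2)S 4/4 satisfied · (5,3)S 4/4 satisfied · (5,4)S 3/4 satisfied · (5,5)S 4/4 satisfied · (5,6)S 4/4 satisfied · (5,7)S 2/2 satisfied
Row 6: (6,1)S 3/3 satisfied · (6,2)S 4/4 satisfied · (6,3)S 3/4 satisfied · (6,4)N 0/3 not · (6,5)S 3/4 satisfied · (6,6)S 4/4 satisfied · (6,7)S 3/3 satisfied
Row 7: (7,1)S 2/2 satisfied · (7,2)S 3/3 satisfied · (7,3)S 2/2 satisfied · (7,5)S 2/2 satisfied · (7,6)S 3/3 satisfied · (7,7)S 2/2 satisfied

(2,5), (3,3), (6,4)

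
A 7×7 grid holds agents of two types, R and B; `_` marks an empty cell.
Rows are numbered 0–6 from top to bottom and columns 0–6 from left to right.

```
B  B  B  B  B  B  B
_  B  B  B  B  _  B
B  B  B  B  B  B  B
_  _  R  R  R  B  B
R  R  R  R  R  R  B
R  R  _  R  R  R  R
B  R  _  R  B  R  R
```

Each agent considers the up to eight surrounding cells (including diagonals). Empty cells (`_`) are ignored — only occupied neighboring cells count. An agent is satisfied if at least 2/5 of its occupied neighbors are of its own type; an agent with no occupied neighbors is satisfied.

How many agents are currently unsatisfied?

Row 0: (0,0)B 2/2 ok · (0,1)B 4/4 ok · (0,2)B 5/5 ok · (0,3)B 5/5 ok · (0,4)B 4/4 ok · (0,5)B 4/4 ok · (0,6)B 2/2 ok
Row 1: (1,1)B 7/7 ok · (1,2)B 8/8 ok · (1,3)B 8/8 ok · (1,4)B 7/7 ok · (1,6)B 4/4 ok
Row 2: (2,0)B 2/2 ok · (2,1)B 4/5 ok · (2,2)B 5/7 ok · (2,3)B 5/8 ok · (2,4)B 5/7 ok · (2,5)B 6/7 ok · (2,6)B 4/4 ok
Row 3: (3,2)R 4/7 ok · (3,3)R 5/8 ok · (3,4)R 4/8 ok · (3,5)B 5/8 ok · (3,6)B 4/5 ok
Row 4: (4,0)R 3/3 ok · (4,1)R 5/5 ok · (4,2)R 6/6 ok · (4,3)R 7/7 ok · (4,4)R 7/8 ok · (4,5)R 5/8 ok · (4,6)B 2/5 ok
Row 5: (5,0)R 4/5 ok · (5,1)R 5/6 ok · (5,3)R 5/6 ok · (5,4)R 7/8 ok · (5,5)R 6/8 ok · (5,6)R 4/5 ok
Row 6: (6,0)B 0/3 unhappy · (6,1)R 2/3 ok · (6,3)R 2/3 ok · (6,4)B 0/5 unhappy · (6,5)R 4/5 ok · (6,6)R 3/3 ok
Unsatisfied: (6,0), (6,4) — 2 in total.

2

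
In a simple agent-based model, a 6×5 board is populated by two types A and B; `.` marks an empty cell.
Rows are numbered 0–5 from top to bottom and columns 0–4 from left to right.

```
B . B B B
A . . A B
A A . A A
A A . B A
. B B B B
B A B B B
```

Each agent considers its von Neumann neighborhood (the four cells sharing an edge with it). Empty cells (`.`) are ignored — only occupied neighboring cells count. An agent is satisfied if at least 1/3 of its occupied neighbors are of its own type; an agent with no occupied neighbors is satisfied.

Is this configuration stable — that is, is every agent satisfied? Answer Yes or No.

Row 0: (0,0)B 0/1 unhappy · (0,2)B 1/1 ok · (0,3)B 2/3 ok · (0,4)B 2/2 ok
Row 1: (1,0)A 1/2 ok · (1,3)A 1/3 ok · (1,4)B 1/3 ok
Row 2: (2,0)A 3/3 ok · (2,1)A 2/2 ok · (2,3)A 2/3 ok · (2,4)A 2/3 ok
Row 3: (3,0)A 2/2 ok · (3,1)A 2/3 ok · (3,3)B 1/3 ok · (3,4)A 1/3 ok
Row 4: (4,1)B 1/3 ok · (4,2)B 3/3 ok · (4,3)B 4/4 ok · (4,4)B 2/3 ok
Row 5: (5,0)B 0/1 unhappy · (5,1)A 0/3 unhappy · (5,2)B 2/3 ok · (5,3)B 3/3 ok · (5,4)B 2/2 ok
For instance (0,0) has only 0/1 same-type neighbors, below 1/3.

No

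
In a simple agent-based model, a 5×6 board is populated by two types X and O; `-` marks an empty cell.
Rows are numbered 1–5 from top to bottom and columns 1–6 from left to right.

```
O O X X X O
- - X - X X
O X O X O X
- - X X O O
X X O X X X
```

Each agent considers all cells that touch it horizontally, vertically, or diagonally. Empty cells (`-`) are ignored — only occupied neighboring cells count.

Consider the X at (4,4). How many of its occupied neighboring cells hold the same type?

Occupied neighbors of (4,4): (3,3)=O, (3,4)=X, (3,5)=O, (4,3)=X, (4,5)=O, (5,3)=O, (5,4)=X, (5,5)=X.
Same type (X): 4 of 8.

4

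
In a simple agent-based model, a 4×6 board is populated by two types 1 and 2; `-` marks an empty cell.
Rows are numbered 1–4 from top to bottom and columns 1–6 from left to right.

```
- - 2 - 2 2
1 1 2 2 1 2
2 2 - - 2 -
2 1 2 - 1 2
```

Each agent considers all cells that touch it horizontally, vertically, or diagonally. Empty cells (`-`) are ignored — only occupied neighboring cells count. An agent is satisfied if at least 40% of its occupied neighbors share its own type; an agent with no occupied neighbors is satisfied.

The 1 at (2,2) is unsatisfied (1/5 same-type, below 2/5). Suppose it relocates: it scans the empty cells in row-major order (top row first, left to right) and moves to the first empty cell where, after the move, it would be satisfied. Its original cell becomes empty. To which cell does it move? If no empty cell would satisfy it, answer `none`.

(1,1)

Vacating (2,2). Empty cells in order:
  (1,1): 1/1 same-type → satisfied — stop here.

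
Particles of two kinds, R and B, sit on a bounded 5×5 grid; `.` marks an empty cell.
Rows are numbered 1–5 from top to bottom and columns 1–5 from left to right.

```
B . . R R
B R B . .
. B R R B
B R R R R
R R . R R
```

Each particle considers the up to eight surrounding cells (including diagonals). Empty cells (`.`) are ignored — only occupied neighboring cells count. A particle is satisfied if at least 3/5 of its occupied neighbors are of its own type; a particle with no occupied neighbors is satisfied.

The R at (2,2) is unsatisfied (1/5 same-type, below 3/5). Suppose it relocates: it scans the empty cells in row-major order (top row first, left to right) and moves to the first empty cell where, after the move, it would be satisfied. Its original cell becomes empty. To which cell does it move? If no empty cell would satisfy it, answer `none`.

Vacating (2,2). Empty cells in order:
  (1,2): 0/3 same-type → still unsatisfied.
  (1,3): 1/2 same-type → still unsatisfied.
  (2,4): 4/6 same-type → satisfied — stop here.

(2,4)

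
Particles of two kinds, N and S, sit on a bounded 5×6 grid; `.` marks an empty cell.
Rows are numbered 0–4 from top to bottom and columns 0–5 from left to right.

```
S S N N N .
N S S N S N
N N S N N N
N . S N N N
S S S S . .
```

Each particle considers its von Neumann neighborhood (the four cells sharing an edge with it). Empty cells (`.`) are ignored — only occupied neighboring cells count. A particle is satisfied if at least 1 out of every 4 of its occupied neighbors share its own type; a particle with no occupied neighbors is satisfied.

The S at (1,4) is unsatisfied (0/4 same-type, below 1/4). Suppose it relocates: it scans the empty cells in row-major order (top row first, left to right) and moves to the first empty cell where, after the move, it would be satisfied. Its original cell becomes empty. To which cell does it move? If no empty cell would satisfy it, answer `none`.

(3,1)

Vacating (1,4). Empty cells in order:
  (0,5): 0/2 same-type → still unsatisfied.
  (3,1): 2/4 same-type → satisfied — stop here.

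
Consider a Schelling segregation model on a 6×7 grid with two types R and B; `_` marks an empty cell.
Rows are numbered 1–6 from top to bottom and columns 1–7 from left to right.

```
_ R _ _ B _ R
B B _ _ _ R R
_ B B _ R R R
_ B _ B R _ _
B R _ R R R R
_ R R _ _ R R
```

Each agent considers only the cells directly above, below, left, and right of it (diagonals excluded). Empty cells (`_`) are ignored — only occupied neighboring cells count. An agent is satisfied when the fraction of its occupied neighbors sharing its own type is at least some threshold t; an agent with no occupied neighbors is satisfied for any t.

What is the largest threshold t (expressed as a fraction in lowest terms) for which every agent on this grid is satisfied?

(1,2)R 0/1
(1,5)B — no occupied neighbors
(1,7)R 1/1
(2,1)B 1/1
(2,2)B 2/3
(2,6)R 2/2
(2,7)R 3/3
(3,2)B 3/3
(3,3)B 1/1
(3,5)R 2/2
(3,6)R 3/3
(3,7)R 2/2
(4,2)B 1/2
(4,4)B 0/2
(4,5)R 2/3
(5,1)B 0/1
(5,2)R 1/3
(5,4)R 1/2
(5,5)R 3/3
(5,6)R 3/3
(5,7)R 2/2
(6,2)R 2/2
(6,3)R 1/1
(6,6)R 2/2
(6,7)R 2/2
The smallest same-type fraction is 0/1 at (1,2), which reduces to 0/1. Any threshold above that leaves this agent unsatisfied.

0/1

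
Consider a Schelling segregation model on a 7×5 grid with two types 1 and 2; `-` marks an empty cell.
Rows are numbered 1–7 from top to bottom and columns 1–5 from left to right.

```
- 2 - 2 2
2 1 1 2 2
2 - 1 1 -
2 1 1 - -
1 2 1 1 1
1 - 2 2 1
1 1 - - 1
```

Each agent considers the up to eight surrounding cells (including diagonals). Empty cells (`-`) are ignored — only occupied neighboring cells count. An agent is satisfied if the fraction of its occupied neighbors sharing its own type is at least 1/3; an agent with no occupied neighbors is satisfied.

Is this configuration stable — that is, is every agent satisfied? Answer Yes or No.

No

(1,2)2 1/3 ok
(1,4)2 3/4 ok
(1,5)2 3/3 ok
(2,1)2 2/3 ok
(2,2)1 2/5 ok
(2,3)1 3/6 ok
(2,4)2 3/6 ok
(2,5)2 3/4 ok
(3,1)2 2/4 ok
(3,3)1 5/6 ok
(3,4)1 3/5 ok
(4,1)2 2/4 ok
(4,2)1 4/7 ok
(4,3)1 5/6 ok
(5,1)1 2/4 ok
(5,2)2 2/7 unhappy
(5,3)1 3/6 ok
(5,4)1 4/6 ok
(5,5)1 2/3 ok
(6,1)1 3/4 ok
(6,3)2 2/5 ok
(6,4)2 1/6 unhappy
(6,5)1 3/4 ok
(7,1)1 2/2 ok
(7,2)1 2/3 ok
(7,5)1 1/2 ok
For instance (5,2) has only 2/7 same-type neighbors, below 1/3.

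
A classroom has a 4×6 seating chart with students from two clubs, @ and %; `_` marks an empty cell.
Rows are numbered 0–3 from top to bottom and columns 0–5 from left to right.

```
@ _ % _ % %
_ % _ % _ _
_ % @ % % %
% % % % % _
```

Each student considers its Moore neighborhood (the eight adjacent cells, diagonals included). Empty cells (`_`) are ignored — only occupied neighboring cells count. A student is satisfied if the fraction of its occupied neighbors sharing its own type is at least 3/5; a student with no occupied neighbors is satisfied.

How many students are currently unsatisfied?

3

Row 0: (0,0)@ 0/1 not · (0,2)% 2/2 satisfied · (0,4)% 2/2 satisfied · (0,5)% 1/1 satisfied
Row 1: (1,1)% 2/4 not · (1,3)% 4/5 satisfied
Row 2: (2,1)% 4/5 satisfied · (2,2)@ 0/7 not · (2,3)% 5/6 satisfied · (2,4)% 5/5 satisfied · (2,5)% 2/2 satisfied
Row 3: (3,0)% 2/2 satisfied · (3,1)% 3/4 satisfied · (3,2)% 4/5 satisfied · (3,3)% 4/5 satisfied · (3,4)% 4/4 satisfied
Unsatisfied: (0,0), (1,1), (2,2) — 3 in total.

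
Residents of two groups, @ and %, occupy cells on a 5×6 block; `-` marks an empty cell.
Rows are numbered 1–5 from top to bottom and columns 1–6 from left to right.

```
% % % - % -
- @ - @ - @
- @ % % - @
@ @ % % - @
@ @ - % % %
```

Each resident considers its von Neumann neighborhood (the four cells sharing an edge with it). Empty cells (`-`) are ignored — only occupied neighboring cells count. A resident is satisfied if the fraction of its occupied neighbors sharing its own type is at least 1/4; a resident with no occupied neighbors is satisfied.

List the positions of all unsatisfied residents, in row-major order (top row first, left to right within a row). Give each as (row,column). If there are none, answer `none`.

(2,4)

Row 1: (1,1)% 1/1 ok · (1,2)% 2/3 ok · (1,3)% 1/1 ok · (1,5)% 0/0 ok
Row 2: (2,2)@ 1/2 ok · (2,4)@ 0/1 unhappy · (2,6)@ 1/1 ok
Row 3: (3,2)@ 2/3 ok · (3,3)% 2/3 ok · (3,4)% 2/3 ok · (3,6)@ 2/2 ok
Row 4: (4,1)@ 2/2 ok · (4,2)@ 3/4 ok · (4,3)% 2/3 ok · (4,4)% 3/3 ok · (4,6)@ 1/2 ok
Row 5: (5,1)@ 2/2 ok · (5,2)@ 2/2 ok · (5,4)% 2/2 ok · (5,5)% 2/2 ok · (5,6)% 1/2 ok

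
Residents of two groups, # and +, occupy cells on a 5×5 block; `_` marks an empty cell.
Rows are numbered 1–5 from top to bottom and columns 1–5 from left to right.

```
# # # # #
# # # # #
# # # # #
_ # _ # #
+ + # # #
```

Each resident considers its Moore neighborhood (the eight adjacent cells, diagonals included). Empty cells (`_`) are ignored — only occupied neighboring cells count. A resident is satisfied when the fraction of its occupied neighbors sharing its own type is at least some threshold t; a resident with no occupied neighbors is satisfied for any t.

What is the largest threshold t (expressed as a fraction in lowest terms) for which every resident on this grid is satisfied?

(1,1)# 3/3
(1,2)# 5/5
(1,3)# 5/5
(1,4)# 5/5
(1,5)# 3/3
(2,1)# 5/5
(2,2)# 8/8
(2,3)# 8/8
(2,4)# 8/8
(2,5)# 5/5
(3,1)# 4/4
(3,2)# 6/6
(3,3)# 7/7
(3,4)# 7/7
(3,5)# 5/5
(4,2)# 4/6
(4,4)# 7/7
(4,5)# 5/5
(5,1)+ 1/2
(5,2)+ 1/3
(5,3)# 3/4
(5,4)# 4/4
(5,5)# 3/3
The smallest same-type fraction is 1/3 at (5,2), which reduces to 1/3. Any threshold above that leaves this resident unsatisfied.

1/3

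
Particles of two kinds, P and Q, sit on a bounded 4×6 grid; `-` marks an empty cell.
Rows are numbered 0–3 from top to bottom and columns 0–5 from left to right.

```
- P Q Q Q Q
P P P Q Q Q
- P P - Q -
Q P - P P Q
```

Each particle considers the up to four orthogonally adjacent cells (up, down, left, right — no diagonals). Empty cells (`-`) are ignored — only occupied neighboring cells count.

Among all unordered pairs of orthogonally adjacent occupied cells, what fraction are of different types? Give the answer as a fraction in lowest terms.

Scan each occupied cell's neighbors to the right and below so each pair is counted once.
Row 0: P(0,1)–Q(0,2)≠ P(0,1)–P(1,1)= Q(0,2)–Q(0,3)= Q(0,2)–P(1,2)≠ Q(0,3)–Q(0,4)= Q(0,3)–Q(1,3)= Q(0,4)–Q(0,5)= Q(0,4)–Q(1,4)= Q(0,5)–Q(1,5)=  → 2/9 unlike.
Row 1: P(1,0)–P(1,1)= P(1,1)–P(1,2)= P(1,1)–P(2,1)= P(1,2)–Q(1,3)≠ P(1,2)–P(2,2)= Q(1,3)–Q(1,4)= Q(1,4)–Q(1,5)= Q(1,4)–Q(2,4)=  → 1/8 unlike.
Row 2: P(2,1)–P(2,2)= P(2,1)–P(3,1)= Q(2,4)–P(3,4)≠  → 1/3 unlike.
Row 3: Q(3,0)–P(3,1)≠ P(3,3)–P(3,4)= P(3,4)–Q(3,5)≠  → 2/3 unlike.
Total adjacent occupied pairs: 23; unlike-type pairs: 6.
6/23 is already in lowest terms.

6/23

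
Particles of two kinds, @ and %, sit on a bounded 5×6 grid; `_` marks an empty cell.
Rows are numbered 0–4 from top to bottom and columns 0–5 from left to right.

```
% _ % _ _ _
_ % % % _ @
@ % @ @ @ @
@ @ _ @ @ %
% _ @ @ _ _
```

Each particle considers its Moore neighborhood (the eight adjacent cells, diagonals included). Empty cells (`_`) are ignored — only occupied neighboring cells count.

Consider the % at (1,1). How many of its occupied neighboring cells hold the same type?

Occupied neighbors of (1,1): (0,0)=%, (0,2)=%, (1,2)=%, (2,0)=@, (2,1)=%, (2,2)=@.
Same type (%): 4 of 6.

4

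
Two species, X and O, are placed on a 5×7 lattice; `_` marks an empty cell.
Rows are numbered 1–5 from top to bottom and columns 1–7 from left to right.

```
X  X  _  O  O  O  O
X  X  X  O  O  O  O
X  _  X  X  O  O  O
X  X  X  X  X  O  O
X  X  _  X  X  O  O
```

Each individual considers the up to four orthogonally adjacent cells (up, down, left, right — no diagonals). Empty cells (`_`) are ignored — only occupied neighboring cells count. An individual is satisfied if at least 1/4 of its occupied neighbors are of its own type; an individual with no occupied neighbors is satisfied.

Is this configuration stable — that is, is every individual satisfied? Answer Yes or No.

Yes

Row 1: (1,1)X 2/2 ok · (1,2)X 2/2 ok · (1,4)O 2/2 ok · (1,5)O 3/3 ok · (1,6)O 3/3 ok · (1,7)O 2/2 ok
Row 2: (2,1)X 3/3 ok · (2,2)X 3/3 ok · (2,3)X 2/3 ok · (2,4)O 2/4 ok · (2,5)O 4/4 ok · (2,6)O 4/4 ok · (2,7)O 3/3 ok
Row 3: (3,1)X 2/2 ok · (3,3)X 3/3 ok · (3,4)X 2/4 ok · (3,5)O 2/4 ok · (3,6)O 4/4 ok · (3,7)O 3/3 ok
Row 4: (4,1)X 3/3 ok · (4,2)X 3/3 ok · (4,3)X 3/3 ok · (4,4)X 4/4 ok · (4,5)X 2/4 ok · (4,6)O 3/4 ok · (4,7)O 3/3 ok
Row 5: (5,1)X 2/2 ok · (5,2)X 2/2 ok · (5,4)X 2/2 ok · (5,5)X 2/3 ok · (5,6)O 2/3 ok · (5,7)O 2/2 ok
All meet the threshold, so the configuration is stable.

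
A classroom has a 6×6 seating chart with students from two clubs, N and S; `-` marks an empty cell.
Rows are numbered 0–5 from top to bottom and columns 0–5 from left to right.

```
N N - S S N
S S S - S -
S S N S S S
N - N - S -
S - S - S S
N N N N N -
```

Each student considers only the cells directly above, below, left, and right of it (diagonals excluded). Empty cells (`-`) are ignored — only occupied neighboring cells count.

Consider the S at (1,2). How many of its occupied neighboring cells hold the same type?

Occupied neighbors of (1,2): (2,2)=N, (1,1)=S.
Same type (S): 1 of 2.

1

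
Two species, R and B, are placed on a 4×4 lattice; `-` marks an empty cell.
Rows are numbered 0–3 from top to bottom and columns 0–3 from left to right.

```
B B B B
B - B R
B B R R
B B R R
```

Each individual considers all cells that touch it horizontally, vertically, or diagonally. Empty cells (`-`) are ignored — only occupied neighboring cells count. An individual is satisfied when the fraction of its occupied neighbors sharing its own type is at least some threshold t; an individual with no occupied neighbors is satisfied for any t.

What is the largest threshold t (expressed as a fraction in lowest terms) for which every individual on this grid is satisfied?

Row 0: (0,0)B 2/2 · (0,1)B 4/4 · (0,2)B 3/4 · (0,3)B 2/3
Row 1: (1,0)B 4/4 · (1,2)B 4/7 · (1,3)R 2/5
Row 2: (2,0)B 4/4 · (2,1)B 5/7 · (2,2)R 4/7 · (2,3)R 4/5
Row 3: (3,0)B 3/3 · (3,1)B 3/5 · (3,2)R 3/5 · (3,3)R 3/3
The smallest same-type fraction is 2/5 at (1,3), which reduces to 2/5. Any threshold above that leaves this individual unsatisfied.

2/5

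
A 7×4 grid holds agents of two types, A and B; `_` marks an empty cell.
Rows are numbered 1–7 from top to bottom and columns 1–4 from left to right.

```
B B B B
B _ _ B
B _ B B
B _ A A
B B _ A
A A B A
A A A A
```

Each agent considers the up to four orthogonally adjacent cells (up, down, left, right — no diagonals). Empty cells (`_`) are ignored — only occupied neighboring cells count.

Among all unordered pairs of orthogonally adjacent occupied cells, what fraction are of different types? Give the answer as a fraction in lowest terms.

Scan each occupied cell's neighbors to the right and below so each pair is counted once.
Row 1: B(1,1)–B(1,2)= B(1,1)–B(2,1)= B(1,2)–B(1,3)= B(1,3)–B(1,4)= B(1,4)–B(2,4)=  → 0/5 unlike.
Row 2: B(2,1)–B(3,1)= B(2,4)–B(3,4)=  → 0/2 unlike.
Row 3: B(3,1)–B(4,1)= B(3,3)–B(3,4)= B(3,3)–A(4,3)≠ B(3,4)–A(4,4)≠  → 2/4 unlike.
Row 4: B(4,1)–B(5,1)= A(4,3)–A(4,4)= A(4,4)–A(5,4)=  → 0/3 unlike.
Row 5: B(5,1)–B(5,2)= B(5,1)–A(6,1)≠ B(5,2)–A(6,2)≠ A(5,4)–A(6,4)=  → 2/4 unlike.
Row 6: A(6,1)–A(6,2)= A(6,1)–A(7,1)= A(6,2)–B(6,3)≠ A(6,2)–A(7,2)= B(6,3)–A(6,4)≠ B(6,3)–A(7,3)≠ A(6,4)–A(7,4)=  → 3/7 unlike.
Row 7: A(7,1)–A(7,2)= A(7,2)–A(7,3)= A(7,3)–A(7,4)=  → 0/3 unlike.
Total adjacent occupied pairs: 28; unlike-type pairs: 7.
7/28 reduces to 1/4.

1/4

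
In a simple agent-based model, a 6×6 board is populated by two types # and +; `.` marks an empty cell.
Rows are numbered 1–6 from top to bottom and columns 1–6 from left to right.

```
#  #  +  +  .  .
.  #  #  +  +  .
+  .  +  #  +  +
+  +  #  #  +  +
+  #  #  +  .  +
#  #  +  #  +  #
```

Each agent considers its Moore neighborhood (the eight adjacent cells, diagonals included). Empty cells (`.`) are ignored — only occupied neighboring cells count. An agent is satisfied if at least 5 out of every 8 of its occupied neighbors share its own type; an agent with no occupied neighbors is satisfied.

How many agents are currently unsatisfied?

Row 1: (1,1)# 2/2 ✓ · (1,2)# 3/4 ✓ · (1,3)+ 2/5 ✗ · (1,4)+ 3/4 ✓
Row 2: (2,2)# 3/6 ✗ · (2,3)# 3/7 ✗ · (2,4)+ 5/7 ✓ · (2,5)+ 4/5 ✓
Row 3: (3,1)+ 2/3 ✓ · (3,3)+ 2/7 ✗ · (3,4)# 3/8 ✗ · (3,5)+ 5/7 ✓ · (3,6)+ 4/4 ✓
Row 4: (4,1)+ 3/4 ✓ · (4,2)+ 4/7 ✗ · (4,3)# 4/7 ✗ · (4,4)# 3/7 ✗ · (4,5)+ 5/7 ✓ · (4,6)+ 4/4 ✓
Row 5: (5,1)+ 2/5 ✗ · (5,2)# 4/8 ✗ · (5,3)# 5/8 ✓ · (5,4)+ 3/7 ✗ · (5,6)+ 3/4 ✓
Row 6: (6,1)# 2/3 ✓ · (6,2)# 3/5 ✗ · (6,3)+ 1/5 ✗ · (6,4)# 1/4 ✗ · (6,5)+ 2/4 ✗ · (6,6)# 0/2 ✗
Unsatisfied: (1,3), (2,2), (2,3), (3,3), (3,4), (4,2), (4,3), (4,4), (5,1), (5,2), (5,4), (6,2), (6,3), (6,4), (6,5), (6,6) — 16 in total.

16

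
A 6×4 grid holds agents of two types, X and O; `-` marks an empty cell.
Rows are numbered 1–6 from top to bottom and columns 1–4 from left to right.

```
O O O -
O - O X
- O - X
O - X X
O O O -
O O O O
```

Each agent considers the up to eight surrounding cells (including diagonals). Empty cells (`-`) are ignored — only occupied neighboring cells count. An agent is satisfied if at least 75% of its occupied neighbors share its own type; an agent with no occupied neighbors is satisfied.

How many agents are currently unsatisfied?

6

(1,1)O 2/2 ok
(1,2)O 4/4 ok
(1,3)O 2/3 unhappy
(2,1)O 3/3 ok
(2,3)O 3/5 unhappy
(2,4)X 1/3 unhappy
(3,2)O 3/4 ok
(3,4)X 3/4 ok
(4,1)O 3/3 ok
(4,3)X 2/5 unhappy
(4,4)X 2/3 unhappy
(5,1)O 4/4 ok
(5,2)O 6/7 ok
(5,3)O 4/6 unhappy
(6,1)O 3/3 ok
(6,2)O 5/5 ok
(6,3)O 4/4 ok
(6,4)O 2/2 ok
Unsatisfied: (1,3), (2,3), (2,4), (4,3), (4,4), (5,3) — 6 in total.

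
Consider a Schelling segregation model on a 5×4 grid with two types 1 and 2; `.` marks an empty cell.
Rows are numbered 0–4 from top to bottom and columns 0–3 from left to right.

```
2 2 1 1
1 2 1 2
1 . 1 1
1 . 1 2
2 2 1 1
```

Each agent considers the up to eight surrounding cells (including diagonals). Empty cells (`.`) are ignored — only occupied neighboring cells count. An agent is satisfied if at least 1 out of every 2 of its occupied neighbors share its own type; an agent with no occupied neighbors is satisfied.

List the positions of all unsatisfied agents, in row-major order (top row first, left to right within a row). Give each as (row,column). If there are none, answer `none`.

(0,1), (0,2), (1,0), (1,1), (1,3), (3,0), (3,3), (4,1)

Row 0: (0,0)2 2/3 satisfied · (0,1)2 2/5 not · (0,2)1 2/5 not · (0,3)1 2/3 satisfied
Row 1: (1,0)1 1/4 not · (1,1)2 2/7 not · (1,2)1 4/7 satisfied · (1,3)2 0/5 not
Row 2: (2,0)1 2/3 satisfied · (2,2)1 3/6 satisfied · (2,3)1 3/5 satisfied
Row 3: (3,0)1 1/3 not · (3,2)1 4/6 satisfied · (3,3)2 0/5 not
Row 4: (4,0)2 1/2 satisfied · (4,1)2 1/4 not · (4,2)1 2/4 satisfied · (4,3)1 2/3 satisfied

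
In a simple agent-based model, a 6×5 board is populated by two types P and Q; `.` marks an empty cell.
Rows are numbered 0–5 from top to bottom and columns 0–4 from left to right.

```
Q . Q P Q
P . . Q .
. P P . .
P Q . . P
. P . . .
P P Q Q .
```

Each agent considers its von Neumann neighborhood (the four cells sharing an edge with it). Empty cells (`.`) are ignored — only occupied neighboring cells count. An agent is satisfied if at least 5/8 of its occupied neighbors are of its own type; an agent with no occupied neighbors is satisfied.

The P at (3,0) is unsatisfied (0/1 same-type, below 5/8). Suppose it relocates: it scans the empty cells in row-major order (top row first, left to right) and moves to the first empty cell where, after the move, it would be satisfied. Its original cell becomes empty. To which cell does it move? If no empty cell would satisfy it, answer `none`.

Vacating (3,0). Empty cells in order:
  (0,1): 0/2 same-type → still unsatisfied.
  (1,1): 2/2 same-type → satisfied — stop here.

(1,1)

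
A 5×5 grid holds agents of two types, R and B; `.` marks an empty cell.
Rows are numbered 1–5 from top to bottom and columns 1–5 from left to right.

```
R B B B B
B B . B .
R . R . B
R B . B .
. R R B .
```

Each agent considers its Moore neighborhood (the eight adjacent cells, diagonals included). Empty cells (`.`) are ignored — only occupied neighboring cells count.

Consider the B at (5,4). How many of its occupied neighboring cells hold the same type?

1

Occupied neighbors of (5,4): (4,4)=B, (5,3)=R.
Same type (B): 1 of 2.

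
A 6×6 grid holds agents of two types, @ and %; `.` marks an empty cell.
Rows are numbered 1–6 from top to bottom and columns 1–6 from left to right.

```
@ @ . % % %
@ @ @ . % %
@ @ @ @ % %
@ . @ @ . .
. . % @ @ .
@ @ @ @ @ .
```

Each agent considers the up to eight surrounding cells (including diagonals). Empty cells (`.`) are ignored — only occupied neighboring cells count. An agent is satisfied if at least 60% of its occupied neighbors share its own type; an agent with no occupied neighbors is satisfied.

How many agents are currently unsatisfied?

1

(1,1)@ 3/3 ok
(1,2)@ 4/4 ok
(1,4)% 2/3 ok
(1,5)% 4/4 ok
(1,6)% 3/3 ok
(2,1)@ 5/5 ok
(2,2)@ 7/7 ok
(2,3)@ 5/6 ok
(2,5)% 6/7 ok
(2,6)% 5/5 ok
(3,1)@ 4/4 ok
(3,2)@ 7/7 ok
(3,3)@ 6/6 ok
(3,4)@ 4/6 ok
(3,5)% 3/5 ok
(3,6)% 3/3 ok
(4,1)@ 2/2 ok
(4,3)@ 5/6 ok
(4,4)@ 5/7 ok
(5,3)% 0/6 unhappy
(5,4)@ 6/7 ok
(5,5)@ 4/4 ok
(6,1)@ 1/1 ok
(6,2)@ 2/3 ok
(6,3)@ 3/4 ok
(6,4)@ 4/5 ok
(6,5)@ 3/3 ok
Unsatisfied: (5,3) — 1 in total.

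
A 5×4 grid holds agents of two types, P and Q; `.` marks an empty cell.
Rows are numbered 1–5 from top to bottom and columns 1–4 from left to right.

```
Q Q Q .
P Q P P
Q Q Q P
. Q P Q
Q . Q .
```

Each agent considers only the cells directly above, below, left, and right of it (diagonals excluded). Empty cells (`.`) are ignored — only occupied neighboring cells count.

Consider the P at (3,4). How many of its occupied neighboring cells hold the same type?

1

Occupied neighbors of (3,4): (2,4)=P, (4,4)=Q, (3,3)=Q.
Same type (P): 1 of 3.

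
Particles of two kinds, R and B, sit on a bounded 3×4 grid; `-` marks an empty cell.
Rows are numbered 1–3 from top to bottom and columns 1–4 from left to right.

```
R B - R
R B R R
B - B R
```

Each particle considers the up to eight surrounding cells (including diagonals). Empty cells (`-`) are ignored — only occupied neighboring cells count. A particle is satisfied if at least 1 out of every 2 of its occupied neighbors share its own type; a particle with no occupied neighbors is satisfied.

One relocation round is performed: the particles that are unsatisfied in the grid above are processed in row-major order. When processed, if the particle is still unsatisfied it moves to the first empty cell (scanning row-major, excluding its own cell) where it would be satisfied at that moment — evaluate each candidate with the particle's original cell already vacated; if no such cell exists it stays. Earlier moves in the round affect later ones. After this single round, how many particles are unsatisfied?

Initially unsatisfied (in order): (1,1), (1,2), (2,1), (3,3).
  (1,1) → (1,3).
  (1,2) → (1,1).
  (2,1) → (1,2).
  (3,3) → (2,1).
Resulting grid:
B R R R
B B R R
B - - R
Unsatisfied now: (1,2).

1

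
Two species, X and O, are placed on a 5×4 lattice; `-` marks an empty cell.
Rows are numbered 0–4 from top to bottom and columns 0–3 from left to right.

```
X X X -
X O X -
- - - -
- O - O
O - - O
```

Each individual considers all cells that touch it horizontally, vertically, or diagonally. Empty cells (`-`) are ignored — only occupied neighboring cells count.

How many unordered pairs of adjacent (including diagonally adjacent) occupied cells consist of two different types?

Scan each occupied cell's neighbors to the right and below (and the two forward diagonals) so each pair is counted once.
Row 0: X(0,0)–X(0,1)= X(0,0)–X(1,0)= X(0,0)–O(1,1)≠ X(0,1)–X(0,2)= X(0,1)–O(1,1)≠ X(0,1)–X(1,2)= X(0,1)–X(1,0)= X(0,2)–X(1,2)= X(0,2)–O(1,1)≠  → 3/9 unlike.
Row 1: X(1,0)–O(1,1)≠ O(1,1)–X(1,2)≠  → 2/2 unlike.
Row 3: O(3,1)–O(4,0)= O(3,3)–O(4,3)=  → 0/2 unlike.
Total adjacent occupied pairs: 13; unlike-type pairs: 5.

5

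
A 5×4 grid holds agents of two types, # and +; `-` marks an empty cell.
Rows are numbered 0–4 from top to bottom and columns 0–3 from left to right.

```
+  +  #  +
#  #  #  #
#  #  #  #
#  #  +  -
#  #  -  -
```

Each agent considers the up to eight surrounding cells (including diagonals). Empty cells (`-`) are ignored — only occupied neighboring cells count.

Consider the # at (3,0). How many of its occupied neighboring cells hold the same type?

5

Occupied neighbors of (3,0): (2,0)=#, (2,1)=#, (3,1)=#, (4,0)=#, (4,1)=#.
Same type (#): 5 of 5.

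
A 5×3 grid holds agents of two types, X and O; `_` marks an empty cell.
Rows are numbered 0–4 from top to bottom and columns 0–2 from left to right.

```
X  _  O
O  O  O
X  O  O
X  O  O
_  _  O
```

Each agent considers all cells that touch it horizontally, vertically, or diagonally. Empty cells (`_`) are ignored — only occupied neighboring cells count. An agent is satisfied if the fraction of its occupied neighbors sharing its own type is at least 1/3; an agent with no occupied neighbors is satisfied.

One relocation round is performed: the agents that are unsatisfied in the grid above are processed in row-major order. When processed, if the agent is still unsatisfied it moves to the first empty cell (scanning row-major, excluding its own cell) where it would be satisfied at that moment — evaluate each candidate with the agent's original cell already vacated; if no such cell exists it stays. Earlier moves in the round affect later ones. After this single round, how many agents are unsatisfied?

0

Initially unsatisfied (in order): (0,0), (2,0).
  (0,0) → (4,0).
  (2,0) → (4,1).
Resulting grid:
_ _ O
O O O
_ O O
X O O
X X O
All satisfied now.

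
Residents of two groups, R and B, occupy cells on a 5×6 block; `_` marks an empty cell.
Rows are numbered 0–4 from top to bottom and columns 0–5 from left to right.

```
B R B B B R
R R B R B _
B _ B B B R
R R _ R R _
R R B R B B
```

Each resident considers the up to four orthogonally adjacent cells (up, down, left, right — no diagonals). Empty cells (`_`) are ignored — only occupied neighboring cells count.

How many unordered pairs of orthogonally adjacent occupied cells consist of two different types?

18

Scan each occupied cell's neighbors to the right and below so each pair is counted once.
Row 0: B(0,0)–R(0,1)≠ B(0,0)–R(1,0)≠ R(0,1)–B(0,2)≠ R(0,1)–R(1,1)= B(0,2)–B(0,3)= B(0,2)–B(1,2)= B(0,3)–B(0,4)= B(0,3)–R(1,3)≠ B(0,4)–R(0,5)≠ B(0,4)–B(1,4)=  → 5/10 unlike.
Row 1: R(1,0)–R(1,1)= R(1,0)–B(2,0)≠ R(1,1)–B(1,2)≠ B(1,2)–R(1,3)≠ B(1,2)–B(2,2)= R(1,3)–B(1,4)≠ R(1,3)–B(2,3)≠ B(1,4)–B(2,4)=  → 5/8 unlike.
Row 2: B(2,0)–R(3,0)≠ B(2,2)–B(2,3)= B(2,3)–B(2,4)= B(2,3)–R(3,3)≠ B(2,4)–R(2,5)≠ B(2,4)–R(3,4)≠  → 4/6 unlike.
Row 3: R(3,0)–R(3,1)= R(3,0)–R(4,0)= R(3,1)–R(4,1)= R(3,3)–R(3,4)= R(3,3)–R(4,3)= R(3,4)–B(4,4)≠  → 1/6 unlike.
Row 4: R(4,0)–R(4,1)= R(4,1)–B(4,2)≠ B(4,2)–R(4,3)≠ R(4,3)–B(4,4)≠ B(4,4)–B(4,5)=  → 3/5 unlike.
Total adjacent occupied pairs: 35; unlike-type pairs: 18.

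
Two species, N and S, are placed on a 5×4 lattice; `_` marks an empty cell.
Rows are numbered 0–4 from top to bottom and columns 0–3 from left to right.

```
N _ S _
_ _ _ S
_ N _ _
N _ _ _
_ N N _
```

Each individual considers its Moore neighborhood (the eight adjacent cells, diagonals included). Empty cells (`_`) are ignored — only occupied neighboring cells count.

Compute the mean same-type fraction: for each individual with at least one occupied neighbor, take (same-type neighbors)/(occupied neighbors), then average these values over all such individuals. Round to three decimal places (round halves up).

Row 0: (0,0)N — no occupied neighbors · (0,2)S 1/1
Row 1: (1,3)S 1/1
Row 2: (2,1)N 1/1
Row 3: (3,0)N 2/2
Row 4: (4,1)N 2/2 · (4,2)N 1/1
Sum over 6 individuals: 1/1 + 1/1 + 1/1 + 2/2 + 2/2 + 1/1 = 6; mean = 6 ÷ 6 = 1 = 1.0 → 1.000.

1.000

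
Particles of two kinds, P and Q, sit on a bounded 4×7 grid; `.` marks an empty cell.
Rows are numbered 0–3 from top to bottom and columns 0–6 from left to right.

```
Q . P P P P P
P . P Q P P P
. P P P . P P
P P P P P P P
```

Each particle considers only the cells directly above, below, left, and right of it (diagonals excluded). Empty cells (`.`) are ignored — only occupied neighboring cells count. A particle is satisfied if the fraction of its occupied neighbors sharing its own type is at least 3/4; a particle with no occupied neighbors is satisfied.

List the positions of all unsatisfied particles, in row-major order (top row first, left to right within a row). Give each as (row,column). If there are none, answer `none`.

(0,0), (0,3), (1,0), (1,2), (1,3), (1,4), (2,3)

Row 0: (0,0)Q 0/1 ✗ · (0,2)P 2/2 ✓ · (0,3)P 2/3 ✗ · (0,4)P 3/3 ✓ · (0,5)P 3/3 ✓ · (0,6)P 2/2 ✓
Row 1: (1,0)P 0/1 ✗ · (1,2)P 2/3 ✗ · (1,3)Q 0/4 ✗ · (1,4)P 2/3 ✗ · (1,5)P 4/4 ✓ · (1,6)P 3/3 ✓
Row 2: (2,1)P 2/2 ✓ · (2,2)P 4/4 ✓ · (2,3)P 2/3 ✗ · (2,5)P 3/3 ✓ · (2,6)P 3/3 ✓
Row 3: (3,0)P 1/1 ✓ · (3,1)P 3/3 ✓ · (3,2)P 3/3 ✓ · (3,3)P 3/3 ✓ · (3,4)P 2/2 ✓ · (3,5)P 3/3 ✓ · (3,6)P 2/2 ✓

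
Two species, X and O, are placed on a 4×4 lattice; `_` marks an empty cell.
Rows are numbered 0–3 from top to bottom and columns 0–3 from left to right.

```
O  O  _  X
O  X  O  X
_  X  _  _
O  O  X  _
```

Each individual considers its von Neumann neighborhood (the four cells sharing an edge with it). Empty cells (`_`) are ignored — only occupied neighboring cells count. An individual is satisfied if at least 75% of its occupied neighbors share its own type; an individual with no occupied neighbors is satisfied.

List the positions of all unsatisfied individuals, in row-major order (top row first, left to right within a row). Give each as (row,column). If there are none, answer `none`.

(0,0)O 2/2 ✓
(0,1)O 1/2 ✗
(0,3)X 1/1 ✓
(1,0)O 1/2 ✗
(1,1)X 1/4 ✗
(1,2)O 0/2 ✗
(1,3)X 1/2 ✗
(2,1)X 1/2 ✗
(3,0)O 1/1 ✓
(3,1)O 1/3 ✗
(3,2)X 0/1 ✗

(0,1), (1,0), (1,1), (1,2), (1,3), (2,1), (3,1), (3,2)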